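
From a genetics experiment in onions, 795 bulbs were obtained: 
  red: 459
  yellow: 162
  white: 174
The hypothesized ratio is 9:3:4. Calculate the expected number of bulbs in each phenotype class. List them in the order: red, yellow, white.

The 9:3:4 ratio has 16 parts, so with N = 795 the expected counts are:
  red: 795 × 9/16 = 447.1875
  yellow: 795 × 3/16 = 149.0625
  white: 795 × 4/16 = 198.75

447.1875, 149.0625, 198.75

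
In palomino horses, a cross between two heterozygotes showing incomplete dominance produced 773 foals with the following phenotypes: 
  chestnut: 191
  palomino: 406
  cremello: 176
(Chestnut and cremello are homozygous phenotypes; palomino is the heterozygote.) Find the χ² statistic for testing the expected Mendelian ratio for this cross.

With incomplete dominance, a heterozygote × heterozygote cross gives a 1:2:1 phenotypic ratio.
The 1:2:1 ratio has 4 parts, so with N = 773 the expected counts are:
  chestnut: 773 × 1/4 = 193.25
  palomino: 773 × 2/4 = 386.5
  cremello: 773 × 1/4 = 193.25
χ² = Σ (O − E)² / E
  chestnut: (191 − 193.25)² / 193.25 = 0.0262
  palomino: (406 − 386.5)² / 386.5 = 0.9838
  cremello: (176 − 193.25)² / 193.25 = 1.5398
χ² = 0.0262 + 0.9838 + 1.5398 = 2.5498 ≈ 2.550

2.550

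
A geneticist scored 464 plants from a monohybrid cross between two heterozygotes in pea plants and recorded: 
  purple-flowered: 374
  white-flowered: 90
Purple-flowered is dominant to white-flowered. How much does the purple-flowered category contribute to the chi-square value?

1.943

For a monohybrid cross between heterozygotes with complete dominance, the expected phenotypic ratio is 3:1.
The 3:1 ratio has 4 parts, so with N = 464 the expected counts are:
  purple-flowered: 464 × 3/4 = 348
  white-flowered: 464 × 1/4 = 116
Contribution of purple-flowered: (374 − 348)² / 348 = 1.9425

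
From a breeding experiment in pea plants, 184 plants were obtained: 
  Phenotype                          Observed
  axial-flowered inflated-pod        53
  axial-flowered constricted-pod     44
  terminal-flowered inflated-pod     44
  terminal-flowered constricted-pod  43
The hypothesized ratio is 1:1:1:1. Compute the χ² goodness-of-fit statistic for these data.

1.435

Total ratio parts = 4. Expected numbers out of 184:
  axial-flowered inflated-pod: 184 × 1/4 = 46
  axial-flowered constricted-pod: 184 × 1/4 = 46
  terminal-flowered inflated-pod: 184 × 1/4 = 46
  terminal-flowered constricted-pod: 184 × 1/4 = 46
χ² = Σ (O − E)² / E
  axial-flowered inflated-pod: (53 − 46)² / 46 = 1.0652
  axial-flowered constricted-pod: (44 − 46)² / 46 = 0.0870
  terminal-flowered inflated-pod: (44 − 46)² / 46 = 0.0870
  terminal-flowered constricted-pod: (43 − 46)² / 46 = 0.1957
χ² = 1.0652 + 0.0870 + 0.0870 + 0.1957 = 1.4349 ≈ 1.435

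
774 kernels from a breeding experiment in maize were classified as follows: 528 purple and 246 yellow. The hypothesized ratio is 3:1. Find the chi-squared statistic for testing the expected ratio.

18.992

Total ratio parts = 4. Expected numbers out of 774:
  purple: 774 × 3/4 = 580.5
  yellow: 774 × 1/4 = 193.5
χ² = Σ (O − E)² / E
  purple: (528 − 580.5)² / 580.5 = 4.7481
  yellow: (246 − 193.5)² / 193.5 = 14.2442
χ² = 4.7481 + 14.2442 = 18.9923 ≈ 18.992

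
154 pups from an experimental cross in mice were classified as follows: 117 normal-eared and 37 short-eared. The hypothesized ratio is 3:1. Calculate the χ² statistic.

The 3:1 ratio has 4 parts, so with N = 154 the expected counts are:
  normal-eared: 154 × 3/4 = 115.5
  short-eared: 154 × 1/4 = 38.5
χ² = Σ (O − E)² / E
  normal-eared: (117 − 115.5)² / 115.5 = 0.0195
  short-eared: (37 − 38.5)² / 38.5 = 0.0584
χ² = 0.0195 + 0.0584 = 0.0779 ≈ 0.078

0.078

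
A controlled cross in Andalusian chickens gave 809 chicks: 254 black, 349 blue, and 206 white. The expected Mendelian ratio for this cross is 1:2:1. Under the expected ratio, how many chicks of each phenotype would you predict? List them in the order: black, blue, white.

Total ratio parts = 4. Expected numbers out of 809:
  black: 809 × 1/4 = 202.25
  blue: 809 × 2/4 = 404.5
  white: 809 × 1/4 = 202.25

202.25, 404.5, 202.25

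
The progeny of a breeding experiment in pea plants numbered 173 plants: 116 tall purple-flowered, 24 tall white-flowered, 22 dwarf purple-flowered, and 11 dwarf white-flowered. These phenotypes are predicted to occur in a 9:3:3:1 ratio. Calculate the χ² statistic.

9.145

Under the 9:3:3:1 hypothesis (Σ ratio = 16, N = 173):
  tall purple-flowered: 173 × 9/16 = 97.3125
  tall white-flowered: 173 × 3/16 = 32.4375
  dwarf purple-flowered: 173 × 3/16 = 32.4375
  dwarf white-flowered: 173 × 1/16 = 10.8125
χ² = Σ (O − E)² / E
  tall purple-flowered: (116 − 97.3125)² / 97.3125 = 3.5887
  tall white-flowered: (24 − 32.4375)² / 32.4375 = 2.1947
  dwarf purple-flowered: (22 − 32.4375)² / 32.4375 = 3.3585
  dwarf white-flowered: (11 − 10.8125)² / 10.8125 = 0.0033
χ² = 3.5887 + 2.1947 + 3.3585 + 0.0033 = 9.1452 ≈ 9.145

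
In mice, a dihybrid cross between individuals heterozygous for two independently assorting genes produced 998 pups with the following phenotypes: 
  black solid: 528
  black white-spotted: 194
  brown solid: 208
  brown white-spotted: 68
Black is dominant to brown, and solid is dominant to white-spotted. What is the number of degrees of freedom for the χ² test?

A dihybrid F₂ with independent assortment and complete dominance at both loci gives a 9:3:3:1 phenotypic ratio.
A goodness-of-fit test with 4 phenotype classes has df = 4 − 1 = 3.

3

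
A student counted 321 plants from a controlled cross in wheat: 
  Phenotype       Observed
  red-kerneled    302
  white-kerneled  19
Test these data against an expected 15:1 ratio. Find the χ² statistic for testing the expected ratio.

0.060

Under the 15:1 hypothesis (Σ ratio = 16, N = 321):
  red-kerneled: 321 × 15/16 = 300.9375
  white-kerneled: 321 × 1/16 = 20.0625
χ² = Σ (O − E)² / E
  red-kerneled: (302 − 300.9375)² / 300.9375 = 0.0038
  white-kerneled: (19 − 20.0625)² / 20.0625 = 0.0563
χ² = 0.0038 + 0.0563 = 0.0601 ≈ 0.060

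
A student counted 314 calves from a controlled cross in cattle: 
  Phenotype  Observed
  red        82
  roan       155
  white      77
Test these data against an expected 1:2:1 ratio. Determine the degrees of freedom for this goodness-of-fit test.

2

A goodness-of-fit test with 3 phenotype classes has df = 3 − 1 = 2.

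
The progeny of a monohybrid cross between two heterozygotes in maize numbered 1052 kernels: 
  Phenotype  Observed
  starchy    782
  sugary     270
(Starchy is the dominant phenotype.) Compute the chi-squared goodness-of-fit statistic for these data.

For a monohybrid cross between heterozygotes with complete dominance, the expected phenotypic ratio is 3:1.
Total ratio parts = 4. Expected numbers out of 1052:
  starchy: 1052 × 3/4 = 789
  sugary: 1052 × 1/4 = 263
χ² = Σ (O − E)² / E
  starchy: (782 − 789)² / 789 = 0.0621
  sugary: (270 − 263)² / 263 = 0.1863
χ² = 0.0621 + 0.1863 = 0.2484 ≈ 0.248

0.248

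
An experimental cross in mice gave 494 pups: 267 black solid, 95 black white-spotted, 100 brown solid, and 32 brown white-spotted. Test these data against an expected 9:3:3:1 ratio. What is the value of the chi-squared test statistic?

1.115

The 9:3:3:1 ratio has 16 parts, so with N = 494 the expected counts are:
  black solid: 494 × 9/16 = 277.875
  black white-spotted: 494 × 3/16 = 92.625
  brown solid: 494 × 3/16 = 92.625
  brown white-spotted: 494 × 1/16 = 30.875
χ² = Σ (O − E)² / E
  black solid: (267 − 277.875)² / 277.875 = 0.4256
  black white-spotted: (95 − 92.625)² / 92.625 = 0.0609
  brown solid: (100 − 92.625)² / 92.625 = 0.5872
  brown white-spotted: (32 − 30.875)² / 30.875 = 0.0410
χ² = 0.4256 + 0.0609 + 0.5872 + 0.0410 = 1.1147 ≈ 1.115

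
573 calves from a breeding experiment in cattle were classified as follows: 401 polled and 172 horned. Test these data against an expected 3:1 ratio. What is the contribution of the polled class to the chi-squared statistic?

The 3:1 ratio has 4 parts, so with N = 573 the expected counts are:
  polled: 573 × 3/4 = 429.75
  horned: 573 × 1/4 = 143.25
Contribution of polled: (401 − 429.75)² / 429.75 = 1.9234

1.923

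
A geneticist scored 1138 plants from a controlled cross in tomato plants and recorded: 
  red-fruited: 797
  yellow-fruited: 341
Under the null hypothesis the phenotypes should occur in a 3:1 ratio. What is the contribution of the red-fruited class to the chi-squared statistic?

3.740

Total ratio parts = 4. Expected numbers out of 1138:
  red-fruited: 1138 × 3/4 = 853.5
  yellow-fruited: 1138 × 1/4 = 284.5
Contribution of red-fruited: (797 − 853.5)² / 853.5 = 3.7402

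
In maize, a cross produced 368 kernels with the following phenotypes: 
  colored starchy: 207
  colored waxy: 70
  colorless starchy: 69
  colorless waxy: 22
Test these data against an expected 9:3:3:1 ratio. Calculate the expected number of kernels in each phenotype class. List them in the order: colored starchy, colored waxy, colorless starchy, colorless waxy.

207, 69, 69, 23

The 9:3:3:1 ratio has 16 parts, so with N = 368 the expected counts are:
  colored starchy: 368 × 9/16 = 207
  colored waxy: 368 × 3/16 = 69
  colorless starchy: 368 × 3/16 = 69
  colorless waxy: 368 × 1/16 = 23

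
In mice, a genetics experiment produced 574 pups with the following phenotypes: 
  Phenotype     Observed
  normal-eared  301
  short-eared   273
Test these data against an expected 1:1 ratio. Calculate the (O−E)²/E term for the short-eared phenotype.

0.683

Expected counts for N = 574 under a 1:1 ratio (total parts = 2):
  normal-eared: 574 × 1/2 = 287
  short-eared: 574 × 1/2 = 287
Contribution of short-eared: (273 − 287)² / 287 = 0.6829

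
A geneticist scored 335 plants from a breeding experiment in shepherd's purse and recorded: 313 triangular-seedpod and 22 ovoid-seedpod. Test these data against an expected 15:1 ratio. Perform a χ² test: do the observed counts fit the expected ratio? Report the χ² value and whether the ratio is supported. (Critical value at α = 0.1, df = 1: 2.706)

0.058; consistent

Total ratio parts = 16. Expected numbers out of 335:
  triangular-seedpod: 335 × 15/16 = 314.0625
  ovoid-seedpod: 335 × 1/16 = 20.9375
χ² = Σ (O − E)² / E
  triangular-seedpod: (313 − 314.0625)² / 314.0625 = 0.0036
  ovoid-seedpod: (22 − 20.9375)² / 20.9375 = 0.0539
χ² = 0.0036 + 0.0539 = 0.0575 ≈ 0.058
Degrees of freedom = 2 − 1 = 1; critical value at α = 0.1 is 2.706.
Since 0.058 < 2.706, we fail to reject the null hypothesis — the data are consistent with the 15:1 ratio.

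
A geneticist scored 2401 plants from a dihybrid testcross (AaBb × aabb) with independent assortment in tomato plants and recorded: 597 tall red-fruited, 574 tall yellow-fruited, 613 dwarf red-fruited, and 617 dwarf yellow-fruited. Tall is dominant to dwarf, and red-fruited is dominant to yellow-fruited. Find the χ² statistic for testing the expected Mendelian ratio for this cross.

1.904

A dihybrid testcross with independent assortment gives a 1:1:1:1 ratio.
Expected counts for N = 2401 under a 1:1:1:1 ratio (total parts = 4):
  tall red-fruited: 2401 × 1/4 = 600.25
  tall yellow-fruited: 2401 × 1/4 = 600.25
  dwarf red-fruited: 2401 × 1/4 = 600.25
  dwarf yellow-fruited: 2401 × 1/4 = 600.25
χ² = Σ (O − E)² / E
  tall red-fruited: (597 − 600.25)² / 600.25 = 0.0176
  tall yellow-fruited: (574 − 600.25)² / 600.25 = 1.1480
  dwarf red-fruited: (613 − 600.25)² / 600.25 = 0.2708
  dwarf yellow-fruited: (617 − 600.25)² / 600.25 = 0.4674
χ² = 0.0176 + 1.1480 + 0.2708 + 0.4674 = 1.9038 ≈ 1.904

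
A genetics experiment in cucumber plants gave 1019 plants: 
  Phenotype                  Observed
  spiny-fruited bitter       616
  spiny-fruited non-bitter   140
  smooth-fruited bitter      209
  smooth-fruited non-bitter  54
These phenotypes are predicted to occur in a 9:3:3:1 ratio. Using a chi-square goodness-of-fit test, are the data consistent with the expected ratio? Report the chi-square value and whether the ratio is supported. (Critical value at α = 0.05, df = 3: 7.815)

20.002; not consistent

The 9:3:3:1 ratio has 16 parts, so with N = 1019 the expected counts are:
  spiny-fruited bitter: 1019 × 9/16 = 573.1875
  spiny-fruited non-bitter: 1019 × 3/16 = 191.0625
  smooth-fruited bitter: 1019 × 3/16 = 191.0625
  smooth-fruited non-bitter: 1019 × 1/16 = 63.6875
χ² = Σ (O − E)² / E
  spiny-fruited bitter: (616 − 573.1875)² / 573.1875 = 3.1977
  spiny-fruited non-bitter: (140 − 191.0625)² / 191.0625 = 13.6467
  smooth-fruited bitter: (209 − 191.0625)² / 191.0625 = 1.6840
  smooth-fruited non-bitter: (54 − 63.6875)² / 63.6875 = 1.4736
χ² = 3.1977 + 13.6467 + 1.6840 + 1.4736 = 20.002
Degrees of freedom = 4 − 1 = 3; critical value at α = 0.05 is 7.815.
Since 20.002 > 7.815, we reject the null hypothesis — the data do not fit the 9:3:3:1 ratio.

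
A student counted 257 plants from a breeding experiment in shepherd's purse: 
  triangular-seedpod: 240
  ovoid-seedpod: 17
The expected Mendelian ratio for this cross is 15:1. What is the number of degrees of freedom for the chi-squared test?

A goodness-of-fit test with 2 phenotype classes has df = 2 − 1 = 1.

1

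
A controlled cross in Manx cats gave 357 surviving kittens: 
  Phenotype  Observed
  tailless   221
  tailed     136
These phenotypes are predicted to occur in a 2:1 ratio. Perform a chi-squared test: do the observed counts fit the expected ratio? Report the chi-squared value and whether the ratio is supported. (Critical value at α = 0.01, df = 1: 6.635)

Expected counts for N = 357 under a 2:1 ratio (total parts = 3):
  tailless: 357 × 2/3 = 238
  tailed: 357 × 1/3 = 119
χ² = Σ (O − E)² / E
  tailless: (221 − 238)² / 238 = 1.2143
  tailed: (136 − 119)² / 119 = 2.4286
χ² = 1.2143 + 2.4286 = 3.6429 ≈ 3.643
Degrees of freedom = 2 − 1 = 1; critical value at α = 0.01 is 6.635.
Since 3.643 < 6.635, we fail to reject the null hypothesis — the data are consistent with the 2:1 ratio.

3.643; consistent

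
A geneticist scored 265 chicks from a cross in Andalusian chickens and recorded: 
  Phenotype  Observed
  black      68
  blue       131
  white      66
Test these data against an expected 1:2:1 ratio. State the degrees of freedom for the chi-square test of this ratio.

2

A goodness-of-fit test with 3 phenotype classes has df = 3 − 1 = 2.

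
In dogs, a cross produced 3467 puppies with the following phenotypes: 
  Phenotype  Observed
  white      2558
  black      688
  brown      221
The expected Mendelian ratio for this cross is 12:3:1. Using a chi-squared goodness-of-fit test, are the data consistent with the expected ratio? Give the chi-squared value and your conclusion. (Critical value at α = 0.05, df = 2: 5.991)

The 12:3:1 ratio has 16 parts, so with N = 3467 the expected counts are:
  white: 3467 × 12/16 = 2600.25
  black: 3467 × 3/16 = 650.0625
  brown: 3467 × 1/16 = 216.6875
χ² = Σ (O − E)² / E
  white: (2558 − 2600.25)² / 2600.25 = 0.6865
  black: (688 − 650.0625)² / 650.0625 = 2.2140
  brown: (221 − 216.6875)² / 216.6875 = 0.0858
χ² = 0.6865 + 2.2140 + 0.0858 = 2.9863 ≈ 2.986
Degrees of freedom = 3 − 1 = 2; critical value at α = 0.05 is 5.991.
Since 2.986 < 5.991, we fail to reject the null hypothesis — the data are consistent with the 12:3:1 ratio.

2.986; consistent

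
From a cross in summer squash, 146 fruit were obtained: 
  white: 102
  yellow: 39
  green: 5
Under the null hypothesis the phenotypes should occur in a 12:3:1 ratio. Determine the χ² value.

7.315

The 12:3:1 ratio has 16 parts, so with N = 146 the expected counts are:
  white: 146 × 12/16 = 109.5
  yellow: 146 × 3/16 = 27.375
  green: 146 × 1/16 = 9.125
χ² = Σ (O − E)² / E
  white: (102 − 109.5)² / 109.5 = 0.5137
  yellow: (39 − 27.375)² / 27.375 = 4.9366
  green: (5 − 9.125)² / 9.125 = 1.8647
χ² = 0.5137 + 4.9366 + 1.8647 = 7.315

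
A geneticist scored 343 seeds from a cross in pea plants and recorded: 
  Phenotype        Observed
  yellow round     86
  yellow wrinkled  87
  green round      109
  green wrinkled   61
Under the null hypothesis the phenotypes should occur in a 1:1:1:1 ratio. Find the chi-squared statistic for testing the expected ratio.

Total ratio parts = 4. Expected numbers out of 343:
  yellow round: 343 × 1/4 = 85.75
  yellow wrinkled: 343 × 1/4 = 85.75
  green round: 343 × 1/4 = 85.75
  green wrinkled: 343 × 1/4 = 85.75
χ² = Σ (O − E)² / E
  yellow round: (86 − 85.75)² / 85.75 = 0.0007
  yellow wrinkled: (87 − 85.75)² / 85.75 = 0.0182
  green round: (109 − 85.75)² / 85.75 = 6.3039
  green wrinkled: (61 − 85.75)² / 85.75 = 7.1436
χ² = 0.0007 + 0.0182 + 6.3039 + 7.1436 = 13.4664 ≈ 13.466

13.466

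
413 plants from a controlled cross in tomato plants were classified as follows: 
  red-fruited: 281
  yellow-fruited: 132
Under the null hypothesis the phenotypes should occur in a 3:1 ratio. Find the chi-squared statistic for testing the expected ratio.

Total ratio parts = 4. Expected numbers out of 413:
  red-fruited: 413 × 3/4 = 309.75
  yellow-fruited: 413 × 1/4 = 103.25
χ² = Σ (O − E)² / E
  red-fruited: (281 − 309.75)² / 309.75 = 2.6685
  yellow-fruited: (132 − 103.25)² / 103.25 = 8.0054
χ² = 2.6685 + 8.0054 = 10.6739 ≈ 10.674

10.674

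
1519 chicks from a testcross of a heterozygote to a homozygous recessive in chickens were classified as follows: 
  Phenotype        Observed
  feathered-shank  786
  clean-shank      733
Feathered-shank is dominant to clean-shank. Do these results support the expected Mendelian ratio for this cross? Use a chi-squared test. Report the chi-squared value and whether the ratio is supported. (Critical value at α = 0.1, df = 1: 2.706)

1.849; consistent

A testcross of a heterozygote (Aa × aa) gives a 1:1 phenotypic ratio.
The 1:1 ratio has 2 parts, so with N = 1519 the expected counts are:
  feathered-shank: 1519 × 1/2 = 759.5
  clean-shank: 1519 × 1/2 = 759.5
χ² = Σ (O − E)² / E
  feathered-shank: (786 − 759.5)² / 759.5 = 0.9246
  clean-shank: (733 − 759.5)² / 759.5 = 0.9246
χ² = 0.9246 + 0.9246 = 1.8492 ≈ 1.849
Degrees of freedom = 2 − 1 = 1; critical value at α = 0.1 is 2.706.
Since 1.849 < 2.706, we fail to reject the null hypothesis — the data are consistent with the 1:1 ratio.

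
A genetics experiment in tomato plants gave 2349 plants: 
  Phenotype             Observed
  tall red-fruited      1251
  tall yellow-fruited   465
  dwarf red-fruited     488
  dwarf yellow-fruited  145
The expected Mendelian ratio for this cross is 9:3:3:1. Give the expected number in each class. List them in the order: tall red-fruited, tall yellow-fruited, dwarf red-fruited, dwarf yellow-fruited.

Total ratio parts = 16. Expected numbers out of 2349:
  tall red-fruited: 2349 × 9/16 = 1321.3125
  tall yellow-fruited: 2349 × 3/16 = 440.4375
  dwarf red-fruited: 2349 × 3/16 = 440.4375
  dwarf yellow-fruited: 2349 × 1/16 = 146.8125

1321.3125, 440.4375, 440.4375, 146.8125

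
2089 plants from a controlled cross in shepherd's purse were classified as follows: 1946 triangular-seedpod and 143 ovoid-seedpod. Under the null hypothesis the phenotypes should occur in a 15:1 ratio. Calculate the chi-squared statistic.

Total ratio parts = 16. Expected numbers out of 2089:
  triangular-seedpod: 2089 × 15/16 = 1958.4375
  ovoid-seedpod: 2089 × 1/16 = 130.5625
χ² = Σ (O − E)² / E
  triangular-seedpod: (1946 − 1958.4375)² / 1958.4375 = 0.0790
  ovoid-seedpod: (143 − 130.5625)² / 130.5625 = 1.1848
χ² = 0.0790 + 1.1848 = 1.2638 ≈ 1.264

1.264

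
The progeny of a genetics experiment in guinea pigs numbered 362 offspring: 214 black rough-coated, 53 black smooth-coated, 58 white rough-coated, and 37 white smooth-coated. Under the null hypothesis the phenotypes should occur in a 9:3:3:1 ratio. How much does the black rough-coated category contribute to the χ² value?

0.529

Under the 9:3:3:1 hypothesis (Σ ratio = 16, N = 362):
  black rough-coated: 362 × 9/16 = 203.625
  black smooth-coated: 362 × 3/16 = 67.875
  white rough-coated: 362 × 3/16 = 67.875
  white smooth-coated: 362 × 1/16 = 22.625
Contribution of black rough-coated: (214 − 203.625)² / 203.625 = 0.5286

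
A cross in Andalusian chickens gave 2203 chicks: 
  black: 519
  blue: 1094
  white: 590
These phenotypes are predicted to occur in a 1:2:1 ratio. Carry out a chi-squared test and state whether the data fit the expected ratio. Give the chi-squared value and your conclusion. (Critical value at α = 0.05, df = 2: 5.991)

4.679; consistent

Under the 1:2:1 hypothesis (Σ ratio = 4, N = 2203):
  black: 2203 × 1/4 = 550.75
  blue: 2203 × 2/4 = 1101.5
  white: 2203 × 1/4 = 550.75
χ² = Σ (O − E)² / E
  black: (519 − 550.75)² / 550.75 = 1.8303
  blue: (1094 − 1101.5)² / 1101.5 = 0.0511
  white: (590 − 550.75)² / 550.75 = 2.7972
χ² = 1.8303 + 0.0511 + 2.7972 = 4.6786 ≈ 4.679
Degrees of freedom = 3 − 1 = 2; critical value at α = 0.05 is 5.991.
Since 4.679 < 5.991, we fail to reject the null hypothesis — the data are consistent with the 1:2:1 ratio.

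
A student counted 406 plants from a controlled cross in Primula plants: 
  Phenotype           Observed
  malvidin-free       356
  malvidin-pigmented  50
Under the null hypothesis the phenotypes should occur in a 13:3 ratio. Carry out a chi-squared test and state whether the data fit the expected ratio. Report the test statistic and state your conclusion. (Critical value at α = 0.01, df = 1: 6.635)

11.035; not consistent

Total ratio parts = 16. Expected numbers out of 406:
  malvidin-free: 406 × 13/16 = 329.875
  malvidin-pigmented: 406 × 3/16 = 76.125
χ² = Σ (O − E)² / E
  malvidin-free: (356 − 329.875)² / 329.875 = 2.0690
  malvidin-pigmented: (50 − 76.125)² / 76.125 = 8.9657
χ² = 2.0690 + 8.9657 = 11.0347 ≈ 11.035
Degrees of freedom = 2 − 1 = 1; critical value at α = 0.01 is 6.635.
Since 11.035 > 6.635, we reject the null hypothesis — the data do not fit the 13:3 ratio.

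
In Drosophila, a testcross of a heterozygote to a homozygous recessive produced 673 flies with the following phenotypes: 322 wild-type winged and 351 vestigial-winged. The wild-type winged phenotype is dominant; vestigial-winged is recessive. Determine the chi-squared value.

1.250

A testcross of a heterozygote (Aa × aa) gives a 1:1 phenotypic ratio.
The 1:1 ratio has 2 parts, so with N = 673 the expected counts are:
  wild-type winged: 673 × 1/2 = 336.5
  vestigial-winged: 673 × 1/2 = 336.5
χ² = Σ (O − E)² / E
  wild-type winged: (322 − 336.5)² / 336.5 = 0.6248
  vestigial-winged: (351 − 336.5)² / 336.5 = 0.6248
χ² = 0.6248 + 0.6248 = 1.2496 ≈ 1.250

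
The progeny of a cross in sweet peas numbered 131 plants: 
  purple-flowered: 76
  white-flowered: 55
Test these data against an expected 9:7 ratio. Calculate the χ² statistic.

The 9:7 ratio has 16 parts, so with N = 131 the expected counts are:
  purple-flowered: 131 × 9/16 = 73.6875
  white-flowered: 131 × 7/16 = 57.3125
χ² = Σ (O − E)² / E
  purple-flowered: (76 − 73.6875)² / 73.6875 = 0.0726
  white-flowered: (55 − 57.3125)² / 57.3125 = 0.0933
χ² = 0.0726 + 0.0933 = 0.1659 ≈ 0.166

0.166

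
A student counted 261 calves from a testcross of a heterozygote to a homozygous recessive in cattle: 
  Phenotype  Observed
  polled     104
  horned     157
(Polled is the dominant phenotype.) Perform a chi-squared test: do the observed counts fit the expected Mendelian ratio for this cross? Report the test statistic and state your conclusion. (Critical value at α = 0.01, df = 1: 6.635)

10.762; not consistent

A testcross of a heterozygote (Aa × aa) gives a 1:1 phenotypic ratio.
Under the 1:1 hypothesis (Σ ratio = 2, N = 261):
  polled: 261 × 1/2 = 130.5
  horned: 261 × 1/2 = 130.5
χ² = Σ (O − E)² / E
  polled: (104 − 130.5)² / 130.5 = 5.3812
  horned: (157 − 130.5)² / 130.5 = 5.3812
χ² = 5.3812 + 5.3812 = 10.7624 ≈ 10.762
Degrees of freedom = 2 − 1 = 1; critical value at α = 0.01 is 6.635.
Since 10.762 > 6.635, we reject the null hypothesis — the data do not fit the 1:1 ratio.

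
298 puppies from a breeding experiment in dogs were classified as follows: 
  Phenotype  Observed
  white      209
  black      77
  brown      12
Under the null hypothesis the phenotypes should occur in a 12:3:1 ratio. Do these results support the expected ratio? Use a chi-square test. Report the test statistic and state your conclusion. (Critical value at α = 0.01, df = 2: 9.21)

Under the 12:3:1 hypothesis (Σ ratio = 16, N = 298):
  white: 298 × 12/16 = 223.5
  black: 298 × 3/16 = 55.875
  brown: 298 × 1/16 = 18.625
χ² = Σ (O − E)² / E
  white: (209 − 223.5)² / 223.5 = 0.9407
  black: (77 − 55.875)² / 55.875 = 7.9869
  brown: (12 − 18.625)² / 18.625 = 2.3565
χ² = 0.9407 + 7.9869 + 2.3565 = 11.2841 ≈ 11.284
Degrees of freedom = 3 − 1 = 2; critical value at α = 0.01 is 9.21.
Since 11.284 > 9.21, we reject the null hypothesis — the data do not fit the 12:3:1 ratio.

11.284; not consistent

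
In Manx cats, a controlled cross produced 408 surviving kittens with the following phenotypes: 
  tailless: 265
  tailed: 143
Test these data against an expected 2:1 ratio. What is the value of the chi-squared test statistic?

0.540

Under the 2:1 hypothesis (Σ ratio = 3, N = 408):
  tailless: 408 × 2/3 = 272
  tailed: 408 × 1/3 = 136
χ² = Σ (O − E)² / E
  tailless: (265 − 272)² / 272 = 0.1801
  tailed: (143 − 136)² / 136 = 0.3603
χ² = 0.1801 + 0.3603 = 0.5404 ≈ 0.540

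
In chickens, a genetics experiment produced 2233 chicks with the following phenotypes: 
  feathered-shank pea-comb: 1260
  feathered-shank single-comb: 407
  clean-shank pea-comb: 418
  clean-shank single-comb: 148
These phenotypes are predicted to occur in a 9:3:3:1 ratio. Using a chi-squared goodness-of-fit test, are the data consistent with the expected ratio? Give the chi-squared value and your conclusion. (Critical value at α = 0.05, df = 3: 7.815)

0.850; consistent

Under the 9:3:3:1 hypothesis (Σ ratio = 16, N = 2233):
  feathered-shank pea-comb: 2233 × 9/16 = 1256.0625
  feathered-shank single-comb: 2233 × 3/16 = 418.6875
  clean-shank pea-comb: 2233 × 3/16 = 418.6875
  clean-shank single-comb: 2233 × 1/16 = 139.5625
χ² = Σ (O − E)² / E
  feathered-shank pea-comb: (1260 − 1256.0625)² / 1256.0625 = 0.0123
  feathered-shank single-comb: (407 − 418.6875)² / 418.6875 = 0.3263
  clean-shank pea-comb: (418 − 418.6875)² / 418.6875 = 0.0011
  clean-shank single-comb: (148 − 139.5625)² / 139.5625 = 0.5101
χ² = 0.0123 + 0.3263 + 0.0011 + 0.5101 = 0.8498 ≈ 0.850
Degrees of freedom = 4 − 1 = 3; critical value at α = 0.05 is 7.815.
Since 0.850 < 7.815, we fail to reject the null hypothesis — the data are consistent with the 9:3:3:1 ratio.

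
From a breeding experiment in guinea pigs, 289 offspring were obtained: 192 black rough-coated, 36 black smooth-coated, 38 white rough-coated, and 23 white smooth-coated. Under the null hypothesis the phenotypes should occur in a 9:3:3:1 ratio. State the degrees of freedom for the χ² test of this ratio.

3

A goodness-of-fit test with 4 phenotype classes has df = 4 − 1 = 3.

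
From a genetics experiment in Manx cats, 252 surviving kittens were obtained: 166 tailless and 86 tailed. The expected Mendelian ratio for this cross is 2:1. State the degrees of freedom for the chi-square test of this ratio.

1

A goodness-of-fit test with 2 phenotype classes has df = 2 − 1 = 1.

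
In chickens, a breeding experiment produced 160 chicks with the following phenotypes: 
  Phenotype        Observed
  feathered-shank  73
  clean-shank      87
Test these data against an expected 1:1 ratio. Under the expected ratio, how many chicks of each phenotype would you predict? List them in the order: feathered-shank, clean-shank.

80, 80

Under the 1:1 hypothesis (Σ ratio = 2, N = 160):
  feathered-shank: 160 × 1/2 = 80
  clean-shank: 160 × 1/2 = 80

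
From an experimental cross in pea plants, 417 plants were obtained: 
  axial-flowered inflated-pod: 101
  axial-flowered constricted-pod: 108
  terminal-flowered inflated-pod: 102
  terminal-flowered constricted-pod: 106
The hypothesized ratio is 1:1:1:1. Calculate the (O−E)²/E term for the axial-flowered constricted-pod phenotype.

0.135

Expected counts for N = 417 under a 1:1:1:1 ratio (total parts = 4):
  axial-flowered inflated-pod: 417 × 1/4 = 104.25
  axial-flowered constricted-pod: 417 × 1/4 = 104.25
  terminal-flowered inflated-pod: 417 × 1/4 = 104.25
  terminal-flowered constricted-pod: 417 × 1/4 = 104.25
Contribution of axial-flowered constricted-pod: (108 − 104.25)² / 104.25 = 0.1349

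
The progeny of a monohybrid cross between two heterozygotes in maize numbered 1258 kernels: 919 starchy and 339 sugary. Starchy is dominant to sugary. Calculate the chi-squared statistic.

2.545

For a monohybrid cross between heterozygotes with complete dominance, the expected phenotypic ratio is 3:1.
The 3:1 ratio has 4 parts, so with N = 1258 the expected counts are:
  starchy: 1258 × 3/4 = 943.5
  sugary: 1258 × 1/4 = 314.5
χ² = Σ (O − E)² / E
  starchy: (919 − 943.5)² / 943.5 = 0.6362
  sugary: (339 − 314.5)² / 314.5 = 1.9086
χ² = 0.6362 + 1.9086 = 2.5448 ≈ 2.545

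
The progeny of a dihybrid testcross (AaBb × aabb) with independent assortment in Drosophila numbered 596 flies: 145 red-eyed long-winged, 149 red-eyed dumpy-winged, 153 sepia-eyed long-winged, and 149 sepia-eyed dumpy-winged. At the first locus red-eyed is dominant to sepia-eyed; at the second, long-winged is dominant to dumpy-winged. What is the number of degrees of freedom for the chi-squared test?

A dihybrid testcross with independent assortment gives a 1:1:1:1 ratio.
A goodness-of-fit test with 4 phenotype classes has df = 4 − 1 = 3.

3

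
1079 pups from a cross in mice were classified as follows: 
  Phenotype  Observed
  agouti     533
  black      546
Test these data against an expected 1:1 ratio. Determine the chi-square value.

Total ratio parts = 2. Expected numbers out of 1079:
  agouti: 1079 × 1/2 = 539.5
  black: 1079 × 1/2 = 539.5
χ² = Σ (O − E)² / E
  agouti: (533 − 539.5)² / 539.5 = 0.0783
  black: (546 − 539.5)² / 539.5 = 0.0783
χ² = 0.0783 + 0.0783 = 0.1566 ≈ 0.157

0.157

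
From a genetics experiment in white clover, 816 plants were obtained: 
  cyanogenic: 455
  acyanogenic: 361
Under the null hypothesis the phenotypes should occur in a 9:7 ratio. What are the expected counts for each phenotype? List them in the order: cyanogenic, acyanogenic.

459, 357

The 9:7 ratio has 16 parts, so with N = 816 the expected counts are:
  cyanogenic: 816 × 9/16 = 459
  acyanogenic: 816 × 7/16 = 357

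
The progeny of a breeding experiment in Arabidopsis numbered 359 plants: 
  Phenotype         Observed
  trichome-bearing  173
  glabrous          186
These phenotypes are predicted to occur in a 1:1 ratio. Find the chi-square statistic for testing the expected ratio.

The 1:1 ratio has 2 parts, so with N = 359 the expected counts are:
  trichome-bearing: 359 × 1/2 = 179.5
  glabrous: 359 × 1/2 = 179.5
χ² = Σ (O − E)² / E
  trichome-bearing: (173 − 179.5)² / 179.5 = 0.2354
  glabrous: (186 − 179.5)² / 179.5 = 0.2354
χ² = 0.2354 + 0.2354 = 0.4708 ≈ 0.471

0.471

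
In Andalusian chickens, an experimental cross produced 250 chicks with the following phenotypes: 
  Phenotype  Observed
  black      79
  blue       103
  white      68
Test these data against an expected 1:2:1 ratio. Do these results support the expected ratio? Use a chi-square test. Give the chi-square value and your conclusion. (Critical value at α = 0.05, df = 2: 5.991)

8.712; not consistent

Expected counts for N = 250 under a 1:2:1 ratio (total parts = 4):
  black: 250 × 1/4 = 62.5
  blue: 250 × 2/4 = 125
  white: 250 × 1/4 = 62.5
χ² = Σ (O − E)² / E
  black: (79 − 62.5)² / 62.5 = 4.3560
  blue: (103 − 125)² / 125 = 3.8720
  white: (68 − 62.5)² / 62.5 = 0.4840
χ² = 4.3560 + 3.8720 + 0.4840 = 8.712
Degrees of freedom = 3 − 1 = 2; critical value at α = 0.05 is 5.991.
Since 8.712 > 5.991, we reject the null hypothesis — the data do not fit the 1:2:1 ratio.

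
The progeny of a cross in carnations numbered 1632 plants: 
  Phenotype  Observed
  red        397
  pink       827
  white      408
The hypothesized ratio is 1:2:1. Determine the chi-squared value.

Total ratio parts = 4. Expected numbers out of 1632:
  red: 1632 × 1/4 = 408
  pink: 1632 × 2/4 = 816
  white: 1632 × 1/4 = 408
χ² = Σ (O − E)² / E
  red: (397 − 408)² / 408 = 0.2966
  pink: (827 − 816)² / 816 = 0.1483
  white: (408 − 408)² / 408 = 0.0000
χ² = 0.2966 + 0.1483 + 0.0000 = 0.4449 ≈ 0.445

0.445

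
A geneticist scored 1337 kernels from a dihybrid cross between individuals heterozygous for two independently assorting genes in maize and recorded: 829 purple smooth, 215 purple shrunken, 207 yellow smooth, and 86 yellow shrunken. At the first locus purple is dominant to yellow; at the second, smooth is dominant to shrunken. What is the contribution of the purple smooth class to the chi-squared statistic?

7.871

A dihybrid F₂ with independent assortment and complete dominance at both loci gives a 9:3:3:1 phenotypic ratio.
Total ratio parts = 16. Expected numbers out of 1337:
  purple smooth: 1337 × 9/16 = 752.0625
  purple shrunken: 1337 × 3/16 = 250.6875
  yellow smooth: 1337 × 3/16 = 250.6875
  yellow shrunken: 1337 × 1/16 = 83.5625
Contribution of purple smooth: (829 − 752.0625)² / 752.0625 = 7.8709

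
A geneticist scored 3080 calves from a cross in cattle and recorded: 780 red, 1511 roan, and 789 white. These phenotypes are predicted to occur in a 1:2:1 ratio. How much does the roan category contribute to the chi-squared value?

Under the 1:2:1 hypothesis (Σ ratio = 4, N = 3080):
  red: 3080 × 1/4 = 770
  roan: 3080 × 2/4 = 1540
  white: 3080 × 1/4 = 770
Contribution of roan: (1511 − 1540)² / 1540 = 0.5461

0.546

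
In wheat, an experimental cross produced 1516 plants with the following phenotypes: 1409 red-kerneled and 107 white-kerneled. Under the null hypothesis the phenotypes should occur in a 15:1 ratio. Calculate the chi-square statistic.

1.689

The 15:1 ratio has 16 parts, so with N = 1516 the expected counts are:
  red-kerneled: 1516 × 15/16 = 1421.25
  white-kerneled: 1516 × 1/16 = 94.75
χ² = Σ (O − E)² / E
  red-kerneled: (1409 − 1421.25)² / 1421.25 = 0.1056
  white-kerneled: (107 − 94.75)² / 94.75 = 1.5838
χ² = 0.1056 + 1.5838 = 1.6894 ≈ 1.689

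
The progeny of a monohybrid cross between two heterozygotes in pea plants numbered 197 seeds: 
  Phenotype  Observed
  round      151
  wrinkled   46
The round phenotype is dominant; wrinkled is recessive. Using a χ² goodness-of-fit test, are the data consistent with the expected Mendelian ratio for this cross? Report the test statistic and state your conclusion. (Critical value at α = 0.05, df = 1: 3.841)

0.286; consistent

For a monohybrid cross between heterozygotes with complete dominance, the expected phenotypic ratio is 3:1.
Expected counts for N = 197 under a 3:1 ratio (total parts = 4):
  round: 197 × 3/4 = 147.75
  wrinkled: 197 × 1/4 = 49.25
χ² = Σ (O − E)² / E
  round: (151 − 147.75)² / 147.75 = 0.0715
  wrinkled: (46 − 49.25)² / 49.25 = 0.2145
χ² = 0.0715 + 0.2145 = 0.286
Degrees of freedom = 2 − 1 = 1; critical value at α = 0.05 is 3.841.
Since 0.286 < 3.841, we fail to reject the null hypothesis — the data are consistent with the 3:1 ratio.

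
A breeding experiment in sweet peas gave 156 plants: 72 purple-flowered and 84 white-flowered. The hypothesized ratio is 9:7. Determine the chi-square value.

Expected counts for N = 156 under a 9:7 ratio (total parts = 16):
  purple-flowered: 156 × 9/16 = 87.75
  white-flowered: 156 × 7/16 = 68.25
χ² = Σ (O − E)² / E
  purple-flowered: (72 − 87.75)² / 87.75 = 2.8269
  white-flowered: (84 − 68.25)² / 68.25 = 3.6346
χ² = 2.8269 + 3.6346 = 6.4615 ≈ 6.462

6.462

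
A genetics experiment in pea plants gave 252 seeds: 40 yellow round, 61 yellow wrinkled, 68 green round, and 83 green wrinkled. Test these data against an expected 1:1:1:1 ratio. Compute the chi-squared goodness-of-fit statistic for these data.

15.206

Expected counts for N = 252 under a 1:1:1:1 ratio (total parts = 4):
  yellow round: 252 × 1/4 = 63
  yellow wrinkled: 252 × 1/4 = 63
  green round: 252 × 1/4 = 63
  green wrinkled: 252 × 1/4 = 63
χ² = Σ (O − E)² / E
  yellow round: (40 − 63)² / 63 = 8.3968
  yellow wrinkled: (61 − 63)² / 63 = 0.0635
  green round: (68 − 63)² / 63 = 0.3968
  green wrinkled: (83 − 63)² / 63 = 6.3492
χ² = 8.3968 + 0.0635 + 0.3968 + 6.3492 = 15.2063 ≈ 15.206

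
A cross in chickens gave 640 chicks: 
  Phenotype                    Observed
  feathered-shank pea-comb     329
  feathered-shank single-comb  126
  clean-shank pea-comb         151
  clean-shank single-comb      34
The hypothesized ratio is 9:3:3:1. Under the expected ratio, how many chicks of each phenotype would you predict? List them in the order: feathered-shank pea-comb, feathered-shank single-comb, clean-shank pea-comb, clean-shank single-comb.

360, 120, 120, 40

Expected counts for N = 640 under a 9:3:3:1 ratio (total parts = 16):
  feathered-shank pea-comb: 640 × 9/16 = 360
  feathered-shank single-comb: 640 × 3/16 = 120
  clean-shank pea-comb: 640 × 3/16 = 120
  clean-shank single-comb: 640 × 1/16 = 40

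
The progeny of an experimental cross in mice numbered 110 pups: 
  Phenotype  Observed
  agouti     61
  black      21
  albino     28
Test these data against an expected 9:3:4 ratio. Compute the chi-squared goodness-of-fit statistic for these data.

0.028

Expected counts for N = 110 under a 9:3:4 ratio (total parts = 16):
  agouti: 110 × 9/16 = 61.875
  black: 110 × 3/16 = 20.625
  albino: 110 × 4/16 = 27.5
χ² = Σ (O − E)² / E
  agouti: (61 − 61.875)² / 61.875 = 0.0124
  black: (21 − 20.625)² / 20.625 = 0.0068
  albino: (28 − 27.5)² / 27.5 = 0.0091
χ² = 0.0124 + 0.0068 + 0.0091 = 0.0283 ≈ 0.028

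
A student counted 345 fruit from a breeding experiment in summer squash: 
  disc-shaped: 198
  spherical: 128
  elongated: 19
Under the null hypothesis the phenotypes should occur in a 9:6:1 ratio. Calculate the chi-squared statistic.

The 9:6:1 ratio has 16 parts, so with N = 345 the expected counts are:
  disc-shaped: 345 × 9/16 = 194.0625
  spherical: 345 × 6/16 = 129.375
  elongated: 345 × 1/16 = 21.5625
χ² = Σ (O − E)² / E
  disc-shaped: (198 − 194.0625)² / 194.0625 = 0.0799
  spherical: (128 − 129.375)² / 129.375 = 0.0146
  elongated: (19 − 21.5625)² / 21.5625 = 0.3045
χ² = 0.0799 + 0.0146 + 0.3045 = 0.399

0.399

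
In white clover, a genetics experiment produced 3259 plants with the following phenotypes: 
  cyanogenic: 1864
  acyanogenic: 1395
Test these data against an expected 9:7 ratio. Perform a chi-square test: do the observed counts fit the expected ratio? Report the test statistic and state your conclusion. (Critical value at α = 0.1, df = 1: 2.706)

1.184; consistent

Total ratio parts = 16. Expected numbers out of 3259:
  cyanogenic: 3259 × 9/16 = 1833.1875
  acyanogenic: 3259 × 7/16 = 1425.8125
χ² = Σ (O − E)² / E
  cyanogenic: (1864 − 1833.1875)² / 1833.1875 = 0.5179
  acyanogenic: (1395 − 1425.8125)² / 1425.8125 = 0.6659
χ² = 0.5179 + 0.6659 = 1.1838 ≈ 1.184
Degrees of freedom = 2 − 1 = 1; critical value at α = 0.1 is 2.706.
Since 1.184 < 2.706, we fail to reject the null hypothesis — the data are consistent with the 9:7 ratio.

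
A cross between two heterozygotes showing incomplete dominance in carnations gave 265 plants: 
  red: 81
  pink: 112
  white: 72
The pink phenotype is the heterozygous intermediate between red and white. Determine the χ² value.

6.955

With incomplete dominance, a heterozygote × heterozygote cross gives a 1:2:1 phenotypic ratio.
Expected counts for N = 265 under a 1:2:1 ratio (total parts = 4):
  red: 265 × 1/4 = 66.25
  pink: 265 × 2/4 = 132.5
  white: 265 × 1/4 = 66.25
χ² = Σ (O − E)² / E
  red: (81 − 66.25)² / 66.25 = 3.2840
  pink: (112 − 132.5)² / 132.5 = 3.1717
  white: (72 − 66.25)² / 66.25 = 0.4991
χ² = 3.2840 + 3.1717 + 0.4991 = 6.9548 ≈ 6.955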